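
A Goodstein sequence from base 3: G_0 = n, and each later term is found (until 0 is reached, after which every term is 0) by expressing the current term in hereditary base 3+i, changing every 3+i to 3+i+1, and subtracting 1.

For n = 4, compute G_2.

4

base 3: 4 = 3 + 1; at 4: 4 + 1 = 5; next = 4
base 4: 4 = 4; at 5: 5 = 5; next = 4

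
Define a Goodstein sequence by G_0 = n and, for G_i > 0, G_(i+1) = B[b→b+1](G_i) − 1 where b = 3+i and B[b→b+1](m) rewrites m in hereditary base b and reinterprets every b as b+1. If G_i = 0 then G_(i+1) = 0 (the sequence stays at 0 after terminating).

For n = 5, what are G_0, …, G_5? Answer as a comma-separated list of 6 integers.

5 —HB3→ 3 + 2 —bump→ 4 + 2 = 6 —(−1)→ 5
5 —HB4→ 4 + 1 —bump→ 5 + 1 = 6 —(−1)→ 5
5 —HB5→ 5 —bump→ 6 = 6 —(−1)→ 5
5 —HB6→ 5 —bump→ 5 = 5 —(−1)→ 4
4 —HB7→ 4 —bump→ 4 = 4 —(−1)→ 3

5, 5, 5, 5, 4, 3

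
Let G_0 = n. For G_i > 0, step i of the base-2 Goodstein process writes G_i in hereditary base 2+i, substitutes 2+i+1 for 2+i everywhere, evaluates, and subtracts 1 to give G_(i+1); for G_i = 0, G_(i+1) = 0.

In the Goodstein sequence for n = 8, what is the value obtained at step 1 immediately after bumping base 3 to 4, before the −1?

554

G_0=8  [base 2] 2^(2 + 1)  →[2↦3]→  3^(3 + 1) = 81  −1 ⇒ G_1=80
G_1=80  [base 3] 2·3^3 + 2·3^2 + 2·3 + 2  →[3↦4]→  2·4^4 + 2·4^2 + 2·4 + 2 = 554  −1 ⇒ G_2=553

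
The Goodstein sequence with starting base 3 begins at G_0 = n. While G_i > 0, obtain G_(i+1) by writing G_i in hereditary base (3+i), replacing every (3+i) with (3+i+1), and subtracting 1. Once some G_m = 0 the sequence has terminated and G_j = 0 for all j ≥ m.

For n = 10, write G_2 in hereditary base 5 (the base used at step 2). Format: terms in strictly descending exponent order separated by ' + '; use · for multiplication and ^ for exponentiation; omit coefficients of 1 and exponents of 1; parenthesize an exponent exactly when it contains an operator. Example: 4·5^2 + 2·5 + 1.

4·5 + 4

base 3: 10 = 3^2 + 1; at 4: 4^2 + 1 = 17; next = 16
base 4: 16 = 4^2; at 5: 5^2 = 25; next = 24
base 5: 24 = 4·5 + 4; at 6: 4·6 + 4 = 28; next = 27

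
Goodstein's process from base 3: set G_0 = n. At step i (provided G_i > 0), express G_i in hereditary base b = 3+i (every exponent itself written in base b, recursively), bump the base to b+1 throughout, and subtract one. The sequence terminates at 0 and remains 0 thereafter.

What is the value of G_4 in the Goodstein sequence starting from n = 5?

4

(0) 5|_3 = 3 + 2 ↦ 4 + 2|_4 = 6 ⇒ 5
(1) 5|_4 = 4 + 1 ↦ 5 + 1|_5 = 6 ⇒ 5
(2) 5|_5 = 5 ↦ 6|_6 = 6 ⇒ 5
(3) 5|_6 = 5 ↦ 5|_7 = 5 ⇒ 4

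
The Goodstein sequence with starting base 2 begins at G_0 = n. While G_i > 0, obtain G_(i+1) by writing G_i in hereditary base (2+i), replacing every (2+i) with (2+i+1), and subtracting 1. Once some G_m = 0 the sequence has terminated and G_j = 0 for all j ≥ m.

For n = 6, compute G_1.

[0] 6 ≡ 2^2 + 2 (base 2). Lift 3: 30. −1: 29.
[1] 29 ≡ 3^3 + 2 (base 3). Lift 4: 258. −1: 257.

29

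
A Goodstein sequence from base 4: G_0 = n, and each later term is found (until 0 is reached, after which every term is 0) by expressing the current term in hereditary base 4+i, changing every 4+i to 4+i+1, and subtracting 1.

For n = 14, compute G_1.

14 —HB4→ 3·4 + 2 —bump→ 3·5 + 2 = 17 —(−1)→ 16
16 —HB5→ 3·5 + 1 —bump→ 3·6 + 1 = 19 —(−1)→ 18

16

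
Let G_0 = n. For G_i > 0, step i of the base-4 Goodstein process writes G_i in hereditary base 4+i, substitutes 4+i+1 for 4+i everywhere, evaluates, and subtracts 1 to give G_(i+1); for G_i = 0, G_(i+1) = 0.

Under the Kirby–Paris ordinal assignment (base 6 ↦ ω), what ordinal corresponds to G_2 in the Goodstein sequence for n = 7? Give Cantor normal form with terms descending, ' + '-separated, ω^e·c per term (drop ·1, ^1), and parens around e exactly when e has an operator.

ω + 1

(0) 7|_4 = 4 + 3 ↦ 5 + 3|_5 = 8 ⇒ 7
(1) 7|_5 = 5 + 2 ↦ 6 + 2|_6 = 8 ⇒ 7
(2) 7|_6 = 6 + 1 ↦ 7 + 1|_7 = 8 ⇒ 7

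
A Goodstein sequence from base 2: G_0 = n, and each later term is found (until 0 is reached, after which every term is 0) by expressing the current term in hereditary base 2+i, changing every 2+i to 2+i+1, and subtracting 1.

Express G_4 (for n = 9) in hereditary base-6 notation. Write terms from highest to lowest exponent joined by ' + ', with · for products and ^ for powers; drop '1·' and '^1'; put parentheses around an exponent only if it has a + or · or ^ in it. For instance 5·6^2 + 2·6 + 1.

9 —HB2→ 2^(2 + 1) + 1 —bump→ 3^(3 + 1) + 1 = 82 —(−1)→ 81
81 —HB3→ 3^(3 + 1) —bump→ 4^(4 + 1) = 1024 —(−1)→ 1023
1023 —HB4→ 3·4^4 + 3·4^3 + 3·4^2 + 3·4 + 3 —bump→ 3·5^5 + 3·5^3 + 3·5^2 + 3·5 + 3 = 9843 —(−1)→ 9842
9842 —HB5→ 3·5^5 + 3·5^3 + 3·5^2 + 3·5 + 2 —bump→ 3·6^6 + 3·6^3 + 3·6^2 + 3·6 + 2 = 140744 —(−1)→ 140743
140743 —HB6→ 3·6^6 + 3·6^3 + 3·6^2 + 3·6 + 1 —bump→ 3·7^7 + 3·7^3 + 3·7^2 + 3·7 + 1 = 2471827 —(−1)→ 2471826

3·6^6 + 3·6^3 + 3·6^2 + 3·6 + 1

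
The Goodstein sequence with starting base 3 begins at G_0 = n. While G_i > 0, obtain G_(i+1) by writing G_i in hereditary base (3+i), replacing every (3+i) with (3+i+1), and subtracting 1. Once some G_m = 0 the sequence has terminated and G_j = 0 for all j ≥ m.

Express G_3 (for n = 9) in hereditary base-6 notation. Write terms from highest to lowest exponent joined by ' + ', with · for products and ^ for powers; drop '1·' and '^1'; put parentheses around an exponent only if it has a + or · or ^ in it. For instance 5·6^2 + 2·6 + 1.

3·6 + 1

G_0 = 9. HB_3(9) = 3^2. Bump = 16. G_1 = 15.
G_1 = 15. HB_4(15) = 3·4 + 3. Bump = 18. G_2 = 17.
G_2 = 17. HB_5(17) = 3·5 + 2. Bump = 20. G_3 = 19.
G_3 = 19. HB_6(19) = 3·6 + 1. Bump = 22. G_4 = 21.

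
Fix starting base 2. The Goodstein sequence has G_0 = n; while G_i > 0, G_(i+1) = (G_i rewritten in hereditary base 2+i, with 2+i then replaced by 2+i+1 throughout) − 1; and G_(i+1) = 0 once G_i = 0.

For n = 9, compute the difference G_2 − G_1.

(0) 9|_2 = 2^(2 + 1) + 1 ↦ 3^(3 + 1) + 1|_3 = 82 ⇒ 81
(1) 81|_3 = 3^(3 + 1) ↦ 4^(4 + 1)|_4 = 1024 ⇒ 1023

942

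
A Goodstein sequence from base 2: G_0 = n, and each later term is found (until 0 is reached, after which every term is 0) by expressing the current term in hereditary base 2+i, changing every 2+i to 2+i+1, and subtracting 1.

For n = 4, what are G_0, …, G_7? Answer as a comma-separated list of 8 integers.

4, 26, 41, 60, 83, 109, 139, 173

4 —HB2→ 2^2 —bump→ 3^3 = 27 —(−1)→ 26
26 —HB3→ 2·3^2 + 2·3 + 2 —bump→ 2·4^2 + 2·4 + 2 = 42 —(−1)→ 41
41 —HB4→ 2·4^2 + 2·4 + 1 —bump→ 2·5^2 + 2·5 + 1 = 61 —(−1)→ 60
60 —HB5→ 2·5^2 + 2·5 —bump→ 2·6^2 + 2·6 = 84 —(−1)→ 83
83 —HB6→ 2·6^2 + 6 + 5 —bump→ 2·7^2 + 7 + 5 = 110 —(−1)→ 109
109 —HB7→ 2·7^2 + 7 + 4 —bump→ 2·8^2 + 8 + 4 = 140 —(−1)→ 139
139 —HB8→ 2·8^2 + 8 + 3 —bump→ 2·9^2 + 9 + 3 = 174 —(−1)→ 173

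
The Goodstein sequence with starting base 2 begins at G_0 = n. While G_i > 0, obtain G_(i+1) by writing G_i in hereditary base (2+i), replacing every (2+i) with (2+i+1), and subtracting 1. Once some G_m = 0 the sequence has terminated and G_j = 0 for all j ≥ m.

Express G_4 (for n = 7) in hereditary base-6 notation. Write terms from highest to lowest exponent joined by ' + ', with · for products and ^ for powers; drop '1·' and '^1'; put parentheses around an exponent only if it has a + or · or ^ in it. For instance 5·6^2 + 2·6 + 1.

(0) 7|_2 = 2^2 + 2 + 1 ↦ 3^3 + 3 + 1|_3 = 31 ⇒ 30
(1) 30|_3 = 3^3 + 3 ↦ 4^4 + 4|_4 = 260 ⇒ 259
(2) 259|_4 = 4^4 + 3 ↦ 5^5 + 3|_5 = 3128 ⇒ 3127
(3) 3127|_5 = 5^5 + 2 ↦ 6^6 + 2|_6 = 46658 ⇒ 46657
(4) 46657|_6 = 6^6 + 1 ↦ 7^7 + 1|_7 = 823544 ⇒ 823543

6^6 + 1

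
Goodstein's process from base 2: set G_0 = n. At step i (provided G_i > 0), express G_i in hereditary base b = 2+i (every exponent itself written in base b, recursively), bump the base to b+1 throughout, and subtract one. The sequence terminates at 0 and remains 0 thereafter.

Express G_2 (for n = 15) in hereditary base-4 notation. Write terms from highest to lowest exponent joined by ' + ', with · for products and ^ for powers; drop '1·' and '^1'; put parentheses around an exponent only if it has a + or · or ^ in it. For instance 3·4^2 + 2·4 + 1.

(0) 15|_2 = 2^(2 + 1) + 2^2 + 2 + 1 ↦ 3^(3 + 1) + 3^3 + 3 + 1|_3 = 112 ⇒ 111
(1) 111|_3 = 3^(3 + 1) + 3^3 + 3 ↦ 4^(4 + 1) + 4^4 + 4|_4 = 1284 ⇒ 1283
(2) 1283|_4 = 4^(4 + 1) + 4^4 + 3 ↦ 5^(5 + 1) + 5^5 + 3|_5 = 18753 ⇒ 18752

4^(4 + 1) + 4^4 + 3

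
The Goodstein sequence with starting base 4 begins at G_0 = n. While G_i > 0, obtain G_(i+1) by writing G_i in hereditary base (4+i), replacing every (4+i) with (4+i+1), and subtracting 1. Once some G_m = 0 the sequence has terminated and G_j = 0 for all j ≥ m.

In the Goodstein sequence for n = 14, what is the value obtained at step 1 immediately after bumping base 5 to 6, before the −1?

i=0: 14 = 3·4 + 2 (b=4); 4→5: 3·5 + 2 = 17; 17−1 = 16
i=1: 16 = 3·5 + 1 (b=5); 5→6: 3·6 + 1 = 19; 19−1 = 18

19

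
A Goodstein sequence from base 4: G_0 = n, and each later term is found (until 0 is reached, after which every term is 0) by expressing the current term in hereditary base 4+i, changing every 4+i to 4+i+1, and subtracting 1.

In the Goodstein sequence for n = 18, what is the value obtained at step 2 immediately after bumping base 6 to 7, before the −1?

49

[0] 18 ≡ 4^2 + 2 (base 4). Lift 5: 27. −1: 26.
[1] 26 ≡ 5^2 + 1 (base 5). Lift 6: 37. −1: 36.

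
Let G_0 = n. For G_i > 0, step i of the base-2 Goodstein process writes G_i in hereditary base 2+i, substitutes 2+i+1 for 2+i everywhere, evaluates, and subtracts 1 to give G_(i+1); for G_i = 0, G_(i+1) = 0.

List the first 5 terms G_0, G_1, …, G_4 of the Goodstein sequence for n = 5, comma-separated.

5, 27, 255, 467, 775

G_0=5  [base 2] 2^2 + 1  →[2↦3]→  3^3 + 1 = 28  −1 ⇒ G_1=27
G_1=27  [base 3] 3^3  →[3↦4]→  4^4 = 256  −1 ⇒ G_2=255
G_2=255  [base 4] 3·4^3 + 3·4^2 + 3·4 + 3  →[4↦5]→  3·5^3 + 3·5^2 + 3·5 + 3 = 468  −1 ⇒ G_3=467
G_3=467  [base 5] 3·5^3 + 3·5^2 + 3·5 + 2  →[5↦6]→  3·6^3 + 3·6^2 + 3·6 + 2 = 776  −1 ⇒ G_4=775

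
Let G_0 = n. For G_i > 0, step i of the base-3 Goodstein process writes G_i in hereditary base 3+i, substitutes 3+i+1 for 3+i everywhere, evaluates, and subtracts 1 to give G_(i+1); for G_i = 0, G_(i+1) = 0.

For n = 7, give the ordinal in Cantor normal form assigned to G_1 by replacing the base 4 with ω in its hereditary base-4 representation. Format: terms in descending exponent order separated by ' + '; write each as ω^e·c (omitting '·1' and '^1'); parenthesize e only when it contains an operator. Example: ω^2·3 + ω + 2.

7 —HB3→ 2·3 + 1 —bump→ 2·4 + 1 = 9 —(−1)→ 8
8 —HB4→ 2·4 —bump→ 2·5 = 10 —(−1)→ 9

ω·2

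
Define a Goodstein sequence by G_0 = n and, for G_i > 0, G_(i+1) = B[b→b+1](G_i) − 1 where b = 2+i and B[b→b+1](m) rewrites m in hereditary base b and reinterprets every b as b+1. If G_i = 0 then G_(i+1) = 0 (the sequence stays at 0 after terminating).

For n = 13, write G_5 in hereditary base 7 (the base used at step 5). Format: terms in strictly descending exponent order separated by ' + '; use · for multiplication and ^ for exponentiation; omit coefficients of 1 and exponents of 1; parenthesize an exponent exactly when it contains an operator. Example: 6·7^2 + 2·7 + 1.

13 —HB2→ 2^(2 + 1) + 2^2 + 1 —bump→ 3^(3 + 1) + 3^3 + 1 = 109 —(−1)→ 108
108 —HB3→ 3^(3 + 1) + 3^3 —bump→ 4^(4 + 1) + 4^4 = 1280 —(−1)→ 1279
1279 —HB4→ 4^(4 + 1) + 3·4^3 + 3·4^2 + 3·4 + 3 —bump→ 5^(5 + 1) + 3·5^3 + 3·5^2 + 3·5 + 3 = 16093 —(−1)→ 16092
16092 —HB5→ 5^(5 + 1) + 3·5^3 + 3·5^2 + 3·5 + 2 —bump→ 6^(6 + 1) + 3·6^3 + 3·6^2 + 3·6 + 2 = 280712 —(−1)→ 280711
280711 —HB6→ 6^(6 + 1) + 3·6^3 + 3·6^2 + 3·6 + 1 —bump→ 7^(7 + 1) + 3·7^3 + 3·7^2 + 3·7 + 1 = 5765999 —(−1)→ 5765998
5765998 —HB7→ 7^(7 + 1) + 3·7^3 + 3·7^2 + 3·7 —bump→ 8^(8 + 1) + 3·8^3 + 3·8^2 + 3·8 = 134219480 —(−1)→ 134219479

7^(7 + 1) + 3·7^3 + 3·7^2 + 3·7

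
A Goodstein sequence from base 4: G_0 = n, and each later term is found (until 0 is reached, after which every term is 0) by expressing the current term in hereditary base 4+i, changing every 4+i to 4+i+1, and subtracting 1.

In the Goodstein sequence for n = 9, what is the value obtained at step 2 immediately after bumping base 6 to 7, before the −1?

12

G_0=9  [base 4] 2·4 + 1  →[4↦5]→  2·5 + 1 = 11  −1 ⇒ G_1=10
G_1=10  [base 5] 2·5  →[5↦6]→  2·6 = 12  −1 ⇒ G_2=11
G_2=11  [base 6] 6 + 5  →[6↦7]→  7 + 5 = 12  −1 ⇒ G_3=11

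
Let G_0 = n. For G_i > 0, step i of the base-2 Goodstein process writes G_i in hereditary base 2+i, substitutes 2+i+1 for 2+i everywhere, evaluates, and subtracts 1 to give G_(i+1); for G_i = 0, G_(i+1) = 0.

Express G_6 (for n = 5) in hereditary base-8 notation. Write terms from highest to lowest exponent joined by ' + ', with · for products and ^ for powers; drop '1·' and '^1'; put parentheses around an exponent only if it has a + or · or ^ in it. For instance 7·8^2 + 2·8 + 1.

3·8^3 + 3·8^2 + 2·8 + 7

G_0 = 5. HB_2(5) = 2^2 + 1. Bump = 28. G_1 = 27.
G_1 = 27. HB_3(27) = 3^3. Bump = 256. G_2 = 255.
G_2 = 255. HB_4(255) = 3·4^3 + 3·4^2 + 3·4 + 3. Bump = 468. G_3 = 467.
G_3 = 467. HB_5(467) = 3·5^3 + 3·5^2 + 3·5 + 2. Bump = 776. G_4 = 775.
G_4 = 775. HB_6(775) = 3·6^3 + 3·6^2 + 3·6 + 1. Bump = 1198. G_5 = 1197.
G_5 = 1197. HB_7(1197) = 3·7^3 + 3·7^2 + 3·7. Bump = 1752. G_6 = 1751.
G_6 = 1751. HB_8(1751) = 3·8^3 + 3·8^2 + 2·8 + 7. Bump = 2455. G_7 = 2454.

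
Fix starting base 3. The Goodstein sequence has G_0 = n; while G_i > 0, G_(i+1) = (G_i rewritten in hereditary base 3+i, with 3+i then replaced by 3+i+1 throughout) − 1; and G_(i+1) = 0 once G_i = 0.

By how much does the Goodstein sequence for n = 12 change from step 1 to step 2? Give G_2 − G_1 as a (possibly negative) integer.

G_0=12  [base 3] 3^2 + 3  →[3↦4]→  4^2 + 4 = 20  −1 ⇒ G_1=19
G_1=19  [base 4] 4^2 + 3  →[4↦5]→  5^2 + 3 = 28  −1 ⇒ G_2=27

8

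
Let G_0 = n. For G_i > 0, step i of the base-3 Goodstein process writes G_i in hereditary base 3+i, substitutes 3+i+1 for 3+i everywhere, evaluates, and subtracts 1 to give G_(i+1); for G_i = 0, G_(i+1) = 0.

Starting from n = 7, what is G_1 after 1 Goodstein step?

8

base 3: 7 = 2·3 + 1; at 4: 2·4 + 1 = 9; next = 8
base 4: 8 = 2·4; at 5: 2·5 = 10; next = 9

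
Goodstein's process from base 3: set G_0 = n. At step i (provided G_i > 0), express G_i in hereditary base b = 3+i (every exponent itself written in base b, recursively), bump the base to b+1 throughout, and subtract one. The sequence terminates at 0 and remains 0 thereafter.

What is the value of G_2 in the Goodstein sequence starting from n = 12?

12 —HB3→ 3^2 + 3 —bump→ 4^2 + 4 = 20 —(−1)→ 19
19 —HB4→ 4^2 + 3 —bump→ 5^2 + 3 = 28 —(−1)→ 27
27 —HB5→ 5^2 + 2 —bump→ 6^2 + 2 = 38 —(−1)→ 37

27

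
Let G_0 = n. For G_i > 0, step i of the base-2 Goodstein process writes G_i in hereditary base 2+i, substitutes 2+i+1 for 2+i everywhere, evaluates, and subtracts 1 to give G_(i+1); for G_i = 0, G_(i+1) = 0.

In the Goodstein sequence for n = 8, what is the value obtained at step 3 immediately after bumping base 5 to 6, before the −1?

i=0: 8 = 2^(2 + 1) (b=2); 2→3: 3^(3 + 1) = 81; 81−1 = 80
i=1: 80 = 2·3^3 + 2·3^2 + 2·3 + 2 (b=3); 3→4: 2·4^4 + 2·4^2 + 2·4 + 2 = 554; 554−1 = 553
i=2: 553 = 2·4^4 + 2·4^2 + 2·4 + 1 (b=4); 4→5: 2·5^5 + 2·5^2 + 2·5 + 1 = 6311; 6311−1 = 6310
i=3: 6310 = 2·5^5 + 2·5^2 + 2·5 (b=5); 5→6: 2·6^6 + 2·6^2 + 2·6 = 93396; 93396−1 = 93395

93396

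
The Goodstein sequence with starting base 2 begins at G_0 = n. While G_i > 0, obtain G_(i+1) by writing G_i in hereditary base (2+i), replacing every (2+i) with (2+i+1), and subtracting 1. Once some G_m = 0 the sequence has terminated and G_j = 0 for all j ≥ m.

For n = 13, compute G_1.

108

G_0 = 13. HB_2(13) = 2^(2 + 1) + 2^2 + 1. Bump = 109. G_1 = 108.
G_1 = 108. HB_3(108) = 3^(3 + 1) + 3^3. Bump = 1280. G_2 = 1279.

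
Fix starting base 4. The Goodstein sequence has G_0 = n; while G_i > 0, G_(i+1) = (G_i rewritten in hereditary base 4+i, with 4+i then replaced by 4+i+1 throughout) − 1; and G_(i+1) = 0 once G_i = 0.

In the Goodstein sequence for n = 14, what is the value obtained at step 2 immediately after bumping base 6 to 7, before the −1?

21

[0] 14 ≡ 3·4 + 2 (base 4). Lift 5: 17. −1: 16.
[1] 16 ≡ 3·5 + 1 (base 5). Lift 6: 19. −1: 18.
[2] 18 ≡ 3·6 (base 6). Lift 7: 21. −1: 20.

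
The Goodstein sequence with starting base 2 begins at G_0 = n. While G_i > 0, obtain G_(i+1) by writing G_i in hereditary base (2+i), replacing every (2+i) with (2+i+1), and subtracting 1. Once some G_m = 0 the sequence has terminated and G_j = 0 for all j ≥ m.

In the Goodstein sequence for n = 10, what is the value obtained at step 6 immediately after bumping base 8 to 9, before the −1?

i=0: 10 = 2^(2 + 1) + 2 (b=2); 2→3: 3^(3 + 1) + 3 = 84; 84−1 = 83
i=1: 83 = 3^(3 + 1) + 2 (b=3); 3→4: 4^(4 + 1) + 2 = 1026; 1026−1 = 1025
i=2: 1025 = 4^(4 + 1) + 1 (b=4); 4→5: 5^(5 + 1) + 1 = 15626; 15626−1 = 15625
i=3: 15625 = 5^(5 + 1) (b=5); 5→6: 6^(6 + 1) = 279936; 279936−1 = 279935
i=4: 279935 = 5·6^6 + 5·6^5 + 5·6^4 + 5·6^3 + 5·6^2 + 5·6 + 5 (b=6); 6→7: 5·7^7 + 5·7^5 + 5·7^4 + 5·7^3 + 5·7^2 + 5·7 + 5 = 4215755; 4215755−1 = 4215754
i=5: 4215754 = 5·7^7 + 5·7^5 + 5·7^4 + 5·7^3 + 5·7^2 + 5·7 + 4 (b=7); 7→8: 5·8^8 + 5·8^5 + 5·8^4 + 5·8^3 + 5·8^2 + 5·8 + 4 = 84073324; 84073324−1 = 84073323
i=6: 84073323 = 5·8^8 + 5·8^5 + 5·8^4 + 5·8^3 + 5·8^2 + 5·8 + 3 (b=8); 8→9: 5·9^9 + 5·9^5 + 5·9^4 + 5·9^3 + 5·9^2 + 5·9 + 3 = 1937434593; 1937434593−1 = 1937434592

1937434593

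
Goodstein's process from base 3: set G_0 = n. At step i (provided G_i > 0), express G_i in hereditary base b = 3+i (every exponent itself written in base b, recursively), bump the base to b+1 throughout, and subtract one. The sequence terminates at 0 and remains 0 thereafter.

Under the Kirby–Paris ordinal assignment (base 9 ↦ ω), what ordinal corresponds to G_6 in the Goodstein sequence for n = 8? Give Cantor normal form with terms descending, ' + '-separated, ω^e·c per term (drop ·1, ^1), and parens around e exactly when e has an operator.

step 0: 8 = 2·3 + 2; sub 4 for 3: 2·4 + 2; = 10; G_1 = 10−1 = 9
step 1: 9 = 2·4 + 1; sub 5 for 4: 2·5 + 1; = 11; G_2 = 11−1 = 10
step 2: 10 = 2·5; sub 6 for 5: 2·6; = 12; G_3 = 12−1 = 11
step 3: 11 = 6 + 5; sub 7 for 6: 7 + 5; = 12; G_4 = 12−1 = 11
step 4: 11 = 7 + 4; sub 8 for 7: 8 + 4; = 12; G_5 = 12−1 = 11
step 5: 11 = 8 + 3; sub 9 for 8: 9 + 3; = 12; G_6 = 12−1 = 11

ω + 2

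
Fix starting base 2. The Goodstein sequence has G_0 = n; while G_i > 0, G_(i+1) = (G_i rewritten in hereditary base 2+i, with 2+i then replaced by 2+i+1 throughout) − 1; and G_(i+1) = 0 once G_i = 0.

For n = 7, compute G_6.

16777215

[0] 7 ≡ 2^2 + 2 + 1 (base 2). Lift 3: 31. −1: 30.
[1] 30 ≡ 3^3 + 3 (base 3). Lift 4: 260. −1: 259.
[2] 259 ≡ 4^4 + 3 (base 4). Lift 5: 3128. −1: 3127.
[3] 3127 ≡ 5^5 + 2 (base 5). Lift 6: 46658. −1: 46657.
[4] 46657 ≡ 6^6 + 1 (base 6). Lift 7: 823544. −1: 823543.
[5] 823543 ≡ 7^7 (base 7). Lift 8: 16777216. −1: 16777215.
[6] 16777215 ≡ 7·8^7 + 7·8^6 + 7·8^5 + 7·8^4 + 7·8^3 + 7·8^2 + 7·8 + 7 (base 8). Lift 9: 37665880. −1: 37665879.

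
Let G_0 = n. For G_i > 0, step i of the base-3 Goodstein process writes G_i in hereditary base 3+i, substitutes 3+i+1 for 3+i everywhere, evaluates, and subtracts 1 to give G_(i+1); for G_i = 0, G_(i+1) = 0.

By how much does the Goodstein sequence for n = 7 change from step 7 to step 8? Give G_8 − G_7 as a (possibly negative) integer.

-1

(0) 7|_3 = 2·3 + 1 ↦ 2·4 + 1|_4 = 9 ⇒ 8
(1) 8|_4 = 2·4 ↦ 2·5|_5 = 10 ⇒ 9
(2) 9|_5 = 5 + 4 ↦ 6 + 4|_6 = 10 ⇒ 9
(3) 9|_6 = 6 + 3 ↦ 7 + 3|_7 = 10 ⇒ 9
(4) 9|_7 = 7 + 2 ↦ 8 + 2|_8 = 10 ⇒ 9
(5) 9|_8 = 8 + 1 ↦ 9 + 1|_9 = 10 ⇒ 9
(6) 9|_9 = 9 ↦ 10|_10 = 10 ⇒ 9
(7) 9|_10 = 9 ↦ 9|_11 = 9 ⇒ 8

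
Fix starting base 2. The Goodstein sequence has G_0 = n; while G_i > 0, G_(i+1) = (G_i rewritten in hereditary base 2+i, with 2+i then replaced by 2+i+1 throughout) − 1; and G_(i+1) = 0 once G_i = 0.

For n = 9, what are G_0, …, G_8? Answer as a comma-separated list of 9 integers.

9 —HB2→ 2^(2 + 1) + 1 —bump→ 3^(3 + 1) + 1 = 82 —(−1)→ 81
81 —HB3→ 3^(3 + 1) —bump→ 4^(4 + 1) = 1024 —(−1)→ 1023
1023 —HB4→ 3·4^4 + 3·4^3 + 3·4^2 + 3·4 + 3 —bump→ 3·5^5 + 3·5^3 + 3·5^2 + 3·5 + 3 = 9843 —(−1)→ 9842
9842 —HB5→ 3·5^5 + 3·5^3 + 3·5^2 + 3·5 + 2 —bump→ 3·6^6 + 3·6^3 + 3·6^2 + 3·6 + 2 = 140744 —(−1)→ 140743
140743 —HB6→ 3·6^6 + 3·6^3 + 3·6^2 + 3·6 + 1 —bump→ 3·7^7 + 3·7^3 + 3·7^2 + 3·7 + 1 = 2471827 —(−1)→ 2471826
2471826 —HB7→ 3·7^7 + 3·7^3 + 3·7^2 + 3·7 —bump→ 3·8^8 + 3·8^3 + 3·8^2 + 3·8 = 50333400 —(−1)→ 50333399
50333399 —HB8→ 3·8^8 + 3·8^3 + 3·8^2 + 2·8 + 7 —bump→ 3·9^9 + 3·9^3 + 3·9^2 + 2·9 + 7 = 1162263922 —(−1)→ 1162263921
1162263921 —HB9→ 3·9^9 + 3·9^3 + 3·9^2 + 2·9 + 6 —bump→ 3·10^10 + 3·10^3 + 3·10^2 + 2·10 + 6 = 30000003326 —(−1)→ 30000003325

9, 81, 1023, 9842, 140743, 2471826, 50333399, 1162263921, 30000003325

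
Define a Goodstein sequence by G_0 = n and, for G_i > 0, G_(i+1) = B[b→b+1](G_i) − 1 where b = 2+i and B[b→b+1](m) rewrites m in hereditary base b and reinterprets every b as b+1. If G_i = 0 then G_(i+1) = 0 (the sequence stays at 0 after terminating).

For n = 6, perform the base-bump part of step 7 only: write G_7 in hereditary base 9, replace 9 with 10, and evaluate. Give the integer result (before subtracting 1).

555552

base 2: 6 = 2^2 + 2; at 3: 3^3 + 3 = 30; next = 29
base 3: 29 = 3^3 + 2; at 4: 4^4 + 2 = 258; next = 257
base 4: 257 = 4^4 + 1; at 5: 5^5 + 1 = 3126; next = 3125
base 5: 3125 = 5^5; at 6: 6^6 = 46656; next = 46655
base 6: 46655 = 5·6^5 + 5·6^4 + 5·6^3 + 5·6^2 + 5·6 + 5; at 7: 5·7^5 + 5·7^4 + 5·7^3 + 5·7^2 + 5·7 + 5 = 98040; next = 98039
base 7: 98039 = 5·7^5 + 5·7^4 + 5·7^3 + 5·7^2 + 5·7 + 4; at 8: 5·8^5 + 5·8^4 + 5·8^3 + 5·8^2 + 5·8 + 4 = 187244; next = 187243
base 8: 187243 = 5·8^5 + 5·8^4 + 5·8^3 + 5·8^2 + 5·8 + 3; at 9: 5·9^5 + 5·9^4 + 5·9^3 + 5·9^2 + 5·9 + 3 = 332148; next = 332147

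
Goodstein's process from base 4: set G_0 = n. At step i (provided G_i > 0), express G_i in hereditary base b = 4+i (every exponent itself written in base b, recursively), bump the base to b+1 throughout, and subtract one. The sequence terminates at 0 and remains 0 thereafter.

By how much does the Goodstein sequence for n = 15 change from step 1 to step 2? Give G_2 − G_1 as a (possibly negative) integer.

G_0 = 15. HB_4(15) = 3·4 + 3. Bump = 18. G_1 = 17.
G_1 = 17. HB_5(17) = 3·5 + 2. Bump = 20. G_2 = 19.

2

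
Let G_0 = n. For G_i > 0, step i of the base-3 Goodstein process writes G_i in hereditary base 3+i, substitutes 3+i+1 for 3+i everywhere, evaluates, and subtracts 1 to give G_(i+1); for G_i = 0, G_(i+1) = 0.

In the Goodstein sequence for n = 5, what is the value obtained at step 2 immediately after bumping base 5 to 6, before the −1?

(0) 5|_3 = 3 + 2 ↦ 4 + 2|_4 = 6 ⇒ 5
(1) 5|_4 = 4 + 1 ↦ 5 + 1|_5 = 6 ⇒ 5

6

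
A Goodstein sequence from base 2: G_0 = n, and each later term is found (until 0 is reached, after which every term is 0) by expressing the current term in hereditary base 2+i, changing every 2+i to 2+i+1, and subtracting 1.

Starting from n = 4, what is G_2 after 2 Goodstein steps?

4 —HB2→ 2^2 —bump→ 3^3 = 27 —(−1)→ 26
26 —HB3→ 2·3^2 + 2·3 + 2 —bump→ 2·4^2 + 2·4 + 2 = 42 —(−1)→ 41
41 —HB4→ 2·4^2 + 2·4 + 1 —bump→ 2·5^2 + 2·5 + 1 = 61 —(−1)→ 60

41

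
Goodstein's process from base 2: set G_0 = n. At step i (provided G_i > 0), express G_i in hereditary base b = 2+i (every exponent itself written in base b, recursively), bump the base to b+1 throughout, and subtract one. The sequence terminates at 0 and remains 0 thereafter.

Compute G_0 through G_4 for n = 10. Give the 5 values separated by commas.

10, 83, 1025, 15625, 279935

G_0 = 10. HB_2(10) = 2^(2 + 1) + 2. Bump = 84. G_1 = 83.
G_1 = 83. HB_3(83) = 3^(3 + 1) + 2. Bump = 1026. G_2 = 1025.
G_2 = 1025. HB_4(1025) = 4^(4 + 1) + 1. Bump = 15626. G_3 = 15625.
G_3 = 15625. HB_5(15625) = 5^(5 + 1). Bump = 279936. G_4 = 279935.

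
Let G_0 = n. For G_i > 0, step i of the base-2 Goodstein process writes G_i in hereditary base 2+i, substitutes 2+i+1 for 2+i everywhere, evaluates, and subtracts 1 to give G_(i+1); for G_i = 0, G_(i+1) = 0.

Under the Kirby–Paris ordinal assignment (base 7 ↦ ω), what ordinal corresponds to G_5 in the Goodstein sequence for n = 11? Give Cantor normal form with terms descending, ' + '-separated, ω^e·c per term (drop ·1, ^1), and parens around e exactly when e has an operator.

step 0: 11 = 2^(2 + 1) + 2 + 1; sub 3 for 2: 3^(3 + 1) + 3 + 1; = 85; G_1 = 85−1 = 84
step 1: 84 = 3^(3 + 1) + 3; sub 4 for 3: 4^(4 + 1) + 4; = 1028; G_2 = 1028−1 = 1027
step 2: 1027 = 4^(4 + 1) + 3; sub 5 for 4: 5^(5 + 1) + 3; = 15628; G_3 = 15628−1 = 15627
step 3: 15627 = 5^(5 + 1) + 2; sub 6 for 5: 6^(6 + 1) + 2; = 279938; G_4 = 279938−1 = 279937
step 4: 279937 = 6^(6 + 1) + 1; sub 7 for 6: 7^(7 + 1) + 1; = 5764802; G_5 = 5764802−1 = 5764801
step 5: 5764801 = 7^(7 + 1); sub 8 for 7: 8^(8 + 1); = 134217728; G_6 = 134217728−1 = 134217727

ω^(ω + 1)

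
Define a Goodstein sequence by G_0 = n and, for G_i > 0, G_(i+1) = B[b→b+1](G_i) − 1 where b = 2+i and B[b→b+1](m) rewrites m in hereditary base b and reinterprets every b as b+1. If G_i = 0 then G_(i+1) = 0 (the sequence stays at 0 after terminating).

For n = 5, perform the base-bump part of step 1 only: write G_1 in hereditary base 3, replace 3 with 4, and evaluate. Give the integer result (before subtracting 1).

256

(0) 5|_2 = 2^2 + 1 ↦ 3^3 + 1|_3 = 28 ⇒ 27
(1) 27|_3 = 3^3 ↦ 4^4|_4 = 256 ⇒ 255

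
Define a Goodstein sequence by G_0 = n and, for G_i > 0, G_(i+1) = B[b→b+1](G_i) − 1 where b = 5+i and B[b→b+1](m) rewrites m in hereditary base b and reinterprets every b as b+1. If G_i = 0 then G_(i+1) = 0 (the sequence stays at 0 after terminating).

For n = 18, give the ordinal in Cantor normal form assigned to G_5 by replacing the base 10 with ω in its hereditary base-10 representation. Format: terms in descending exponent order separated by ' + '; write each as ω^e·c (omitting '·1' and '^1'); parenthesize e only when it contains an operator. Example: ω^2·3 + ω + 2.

18 —HB5→ 3·5 + 3 —bump→ 3·6 + 3 = 21 —(−1)→ 20
20 —HB6→ 3·6 + 2 —bump→ 3·7 + 2 = 23 —(−1)→ 22
22 —HB7→ 3·7 + 1 —bump→ 3·8 + 1 = 25 —(−1)→ 24
24 —HB8→ 3·8 —bump→ 3·9 = 27 —(−1)→ 26
26 —HB9→ 2·9 + 8 —bump→ 2·10 + 8 = 28 —(−1)→ 27
27 —HB10→ 2·10 + 7 —bump→ 2·11 + 7 = 29 —(−1)→ 28

ω·2 + 7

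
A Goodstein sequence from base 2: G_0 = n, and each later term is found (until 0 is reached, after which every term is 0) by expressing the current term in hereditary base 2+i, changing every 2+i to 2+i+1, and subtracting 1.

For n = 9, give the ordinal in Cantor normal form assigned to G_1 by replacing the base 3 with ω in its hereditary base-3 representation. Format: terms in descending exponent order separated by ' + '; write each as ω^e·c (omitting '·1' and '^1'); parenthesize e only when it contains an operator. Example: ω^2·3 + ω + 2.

i=0: 9 = 2^(2 + 1) + 1 (b=2); 2→3: 3^(3 + 1) + 1 = 82; 82−1 = 81
i=1: 81 = 3^(3 + 1) (b=3); 3→4: 4^(4 + 1) = 1024; 1024−1 = 1023

ω^(ω + 1)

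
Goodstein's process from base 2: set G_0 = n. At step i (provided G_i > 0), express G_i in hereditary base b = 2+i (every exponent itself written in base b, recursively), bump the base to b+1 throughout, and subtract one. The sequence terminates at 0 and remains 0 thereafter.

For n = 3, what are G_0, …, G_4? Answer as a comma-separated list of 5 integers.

3 —HB2→ 2 + 1 —bump→ 3 + 1 = 4 —(−1)→ 3
3 —HB3→ 3 —bump→ 4 = 4 —(−1)→ 3
3 —HB4→ 3 —bump→ 3 = 3 —(−1)→ 2
2 —HB5→ 2 —bump→ 2 = 2 —(−1)→ 1

3, 3, 3, 2, 1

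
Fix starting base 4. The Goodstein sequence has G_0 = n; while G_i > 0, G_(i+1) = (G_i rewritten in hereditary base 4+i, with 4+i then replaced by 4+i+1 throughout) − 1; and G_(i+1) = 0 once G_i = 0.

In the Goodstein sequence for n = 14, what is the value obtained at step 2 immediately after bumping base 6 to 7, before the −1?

14 —HB4→ 3·4 + 2 —bump→ 3·5 + 2 = 17 —(−1)→ 16
16 —HB5→ 3·5 + 1 —bump→ 3·6 + 1 = 19 —(−1)→ 18
18 —HB6→ 3·6 —bump→ 3·7 = 21 —(−1)→ 20

21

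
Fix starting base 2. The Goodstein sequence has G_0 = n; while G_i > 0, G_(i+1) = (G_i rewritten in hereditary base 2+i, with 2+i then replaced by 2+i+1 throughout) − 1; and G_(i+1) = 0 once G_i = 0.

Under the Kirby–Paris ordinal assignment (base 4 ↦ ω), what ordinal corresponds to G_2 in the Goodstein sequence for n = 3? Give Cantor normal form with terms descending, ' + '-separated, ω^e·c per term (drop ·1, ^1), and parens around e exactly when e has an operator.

3

base 2: 3 = 2 + 1; at 3: 3 + 1 = 4; next = 3
base 3: 3 = 3; at 4: 4 = 4; next = 3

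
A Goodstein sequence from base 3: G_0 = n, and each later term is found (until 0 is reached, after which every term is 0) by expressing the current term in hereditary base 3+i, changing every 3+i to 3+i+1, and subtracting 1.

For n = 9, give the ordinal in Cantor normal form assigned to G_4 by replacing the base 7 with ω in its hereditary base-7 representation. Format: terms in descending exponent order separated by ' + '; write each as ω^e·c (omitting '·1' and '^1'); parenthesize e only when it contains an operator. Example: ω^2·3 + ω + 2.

ω·3

(0) 9|_3 = 3^2 ↦ 4^2|_4 = 16 ⇒ 15
(1) 15|_4 = 3·4 + 3 ↦ 3·5 + 3|_5 = 18 ⇒ 17
(2) 17|_5 = 3·5 + 2 ↦ 3·6 + 2|_6 = 20 ⇒ 19
(3) 19|_6 = 3·6 + 1 ↦ 3·7 + 1|_7 = 22 ⇒ 21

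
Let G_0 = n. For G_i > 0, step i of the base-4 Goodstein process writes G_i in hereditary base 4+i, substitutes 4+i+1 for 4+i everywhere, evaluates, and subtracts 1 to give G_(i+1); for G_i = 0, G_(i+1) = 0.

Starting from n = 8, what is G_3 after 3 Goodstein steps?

(0) 8|_4 = 2·4 ↦ 2·5|_5 = 10 ⇒ 9
(1) 9|_5 = 5 + 4 ↦ 6 + 4|_6 = 10 ⇒ 9
(2) 9|_6 = 6 + 3 ↦ 7 + 3|_7 = 10 ⇒ 9

9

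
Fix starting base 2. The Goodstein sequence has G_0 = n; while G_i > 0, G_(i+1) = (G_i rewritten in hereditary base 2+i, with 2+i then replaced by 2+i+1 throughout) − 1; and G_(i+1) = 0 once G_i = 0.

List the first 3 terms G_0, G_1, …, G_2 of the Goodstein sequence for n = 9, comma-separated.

9, 81, 1023

G_0=9  [base 2] 2^(2 + 1) + 1  →[2↦3]→  3^(3 + 1) + 1 = 82  −1 ⇒ G_1=81
G_1=81  [base 3] 3^(3 + 1)  →[3↦4]→  4^(4 + 1) = 1024  −1 ⇒ G_2=1023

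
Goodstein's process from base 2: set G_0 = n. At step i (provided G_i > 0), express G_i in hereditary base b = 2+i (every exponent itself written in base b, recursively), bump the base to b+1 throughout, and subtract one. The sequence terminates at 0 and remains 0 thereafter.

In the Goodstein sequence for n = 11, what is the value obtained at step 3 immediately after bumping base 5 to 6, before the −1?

279938

base 2: 11 = 2^(2 + 1) + 2 + 1; at 3: 3^(3 + 1) + 3 + 1 = 85; next = 84
base 3: 84 = 3^(3 + 1) + 3; at 4: 4^(4 + 1) + 4 = 1028; next = 1027
base 4: 1027 = 4^(4 + 1) + 3; at 5: 5^(5 + 1) + 3 = 15628; next = 15627
base 5: 15627 = 5^(5 + 1) + 2; at 6: 6^(6 + 1) + 2 = 279938; next = 279937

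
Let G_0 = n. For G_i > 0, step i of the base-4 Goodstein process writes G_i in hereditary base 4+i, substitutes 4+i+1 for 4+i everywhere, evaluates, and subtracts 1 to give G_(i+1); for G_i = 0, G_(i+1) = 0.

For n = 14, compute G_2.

18

14 —HB4→ 3·4 + 2 —bump→ 3·5 + 2 = 17 —(−1)→ 16
16 —HB5→ 3·5 + 1 —bump→ 3·6 + 1 = 19 —(−1)→ 18
18 —HB6→ 3·6 —bump→ 3·7 = 21 —(−1)→ 20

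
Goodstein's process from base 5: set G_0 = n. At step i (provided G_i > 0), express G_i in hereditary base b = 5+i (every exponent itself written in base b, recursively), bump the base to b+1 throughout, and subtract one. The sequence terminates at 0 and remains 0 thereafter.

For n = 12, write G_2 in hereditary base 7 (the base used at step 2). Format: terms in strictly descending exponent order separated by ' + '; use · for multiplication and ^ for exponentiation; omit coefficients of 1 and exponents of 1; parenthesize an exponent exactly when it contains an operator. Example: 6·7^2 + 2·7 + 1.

2·7

step 0: 12 = 2·5 + 2; sub 6 for 5: 2·6 + 2; = 14; G_1 = 14−1 = 13
step 1: 13 = 2·6 + 1; sub 7 for 6: 2·7 + 1; = 15; G_2 = 15−1 = 14
step 2: 14 = 2·7; sub 8 for 7: 2·8; = 16; G_3 = 16−1 = 15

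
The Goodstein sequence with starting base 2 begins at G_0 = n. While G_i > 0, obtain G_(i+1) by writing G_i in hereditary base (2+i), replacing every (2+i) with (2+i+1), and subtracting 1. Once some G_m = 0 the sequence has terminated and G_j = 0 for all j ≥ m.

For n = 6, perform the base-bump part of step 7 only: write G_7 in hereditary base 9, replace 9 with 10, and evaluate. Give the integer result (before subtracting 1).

6 —HB2→ 2^2 + 2 —bump→ 3^3 + 3 = 30 —(−1)→ 29
29 —HB3→ 3^3 + 2 —bump→ 4^4 + 2 = 258 —(−1)→ 257
257 —HB4→ 4^4 + 1 —bump→ 5^5 + 1 = 3126 —(−1)→ 3125
3125 —HB5→ 5^5 —bump→ 6^6 = 46656 —(−1)→ 46655
46655 —HB6→ 5·6^5 + 5·6^4 + 5·6^3 + 5·6^2 + 5·6 + 5 —bump→ 5·7^5 + 5·7^4 + 5·7^3 + 5·7^2 + 5·7 + 5 = 98040 —(−1)→ 98039
98039 —HB7→ 5·7^5 + 5·7^4 + 5·7^3 + 5·7^2 + 5·7 + 4 —bump→ 5·8^5 + 5·8^4 + 5·8^3 + 5·8^2 + 5·8 + 4 = 187244 —(−1)→ 187243
187243 —HB8→ 5·8^5 + 5·8^4 + 5·8^3 + 5·8^2 + 5·8 + 3 —bump→ 5·9^5 + 5·9^4 + 5·9^3 + 5·9^2 + 5·9 + 3 = 332148 —(−1)→ 332147
332147 —HB9→ 5·9^5 + 5·9^4 + 5·9^3 + 5·9^2 + 5·9 + 2 —bump→ 5·10^5 + 5·10^4 + 5·10^3 + 5·10^2 + 5·10 + 2 = 555552 —(−1)→ 555551

555552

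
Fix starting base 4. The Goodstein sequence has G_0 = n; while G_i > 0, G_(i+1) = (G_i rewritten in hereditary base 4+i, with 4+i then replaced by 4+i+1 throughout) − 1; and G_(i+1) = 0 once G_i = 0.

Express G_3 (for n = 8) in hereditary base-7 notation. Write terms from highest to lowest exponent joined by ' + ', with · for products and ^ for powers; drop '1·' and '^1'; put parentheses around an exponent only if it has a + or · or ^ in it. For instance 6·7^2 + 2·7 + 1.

7 + 2

[0] 8 ≡ 2·4 (base 4). Lift 5: 10. −1: 9.
[1] 9 ≡ 5 + 4 (base 5). Lift 6: 10. −1: 9.
[2] 9 ≡ 6 + 3 (base 6). Lift 7: 10. −1: 9.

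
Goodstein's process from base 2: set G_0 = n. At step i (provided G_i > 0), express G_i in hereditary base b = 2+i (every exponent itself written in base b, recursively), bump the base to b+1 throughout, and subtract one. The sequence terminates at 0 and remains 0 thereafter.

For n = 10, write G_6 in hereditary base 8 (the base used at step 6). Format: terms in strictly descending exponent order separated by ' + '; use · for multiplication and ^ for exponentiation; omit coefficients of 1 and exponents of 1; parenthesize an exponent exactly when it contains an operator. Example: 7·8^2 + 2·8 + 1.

5·8^8 + 5·8^5 + 5·8^4 + 5·8^3 + 5·8^2 + 5·8 + 3

10 —HB2→ 2^(2 + 1) + 2 —bump→ 3^(3 + 1) + 3 = 84 —(−1)→ 83
83 —HB3→ 3^(3 + 1) + 2 —bump→ 4^(4 + 1) + 2 = 1026 —(−1)→ 1025
1025 —HB4→ 4^(4 + 1) + 1 —bump→ 5^(5 + 1) + 1 = 15626 —(−1)→ 15625
15625 —HB5→ 5^(5 + 1) —bump→ 6^(6 + 1) = 279936 —(−1)→ 279935
279935 —HB6→ 5·6^6 + 5·6^5 + 5·6^4 + 5·6^3 + 5·6^2 + 5·6 + 5 —bump→ 5·7^7 + 5·7^5 + 5·7^4 + 5·7^3 + 5·7^2 + 5·7 + 5 = 4215755 —(−1)→ 4215754
4215754 —HB7→ 5·7^7 + 5·7^5 + 5·7^4 + 5·7^3 + 5·7^2 + 5·7 + 4 —bump→ 5·8^8 + 5·8^5 + 5·8^4 + 5·8^3 + 5·8^2 + 5·8 + 4 = 84073324 —(−1)→ 84073323
84073323 —HB8→ 5·8^8 + 5·8^5 + 5·8^4 + 5·8^3 + 5·8^2 + 5·8 + 3 —bump→ 5·9^9 + 5·9^5 + 5·9^4 + 5·9^3 + 5·9^2 + 5·9 + 3 = 1937434593 —(−1)→ 1937434592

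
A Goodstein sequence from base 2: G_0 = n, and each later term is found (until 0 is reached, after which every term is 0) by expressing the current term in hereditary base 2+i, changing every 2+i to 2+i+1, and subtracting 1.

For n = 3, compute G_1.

3

(0) 3|_2 = 2 + 1 ↦ 3 + 1|_3 = 4 ⇒ 3
(1) 3|_3 = 3 ↦ 4|_4 = 4 ⇒ 3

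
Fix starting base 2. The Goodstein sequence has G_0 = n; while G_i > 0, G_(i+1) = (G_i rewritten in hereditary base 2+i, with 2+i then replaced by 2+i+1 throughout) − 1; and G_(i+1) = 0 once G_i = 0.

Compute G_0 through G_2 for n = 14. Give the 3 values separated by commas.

14, 110, 1281

G_0 = 14. HB_2(14) = 2^(2 + 1) + 2^2 + 2. Bump = 111. G_1 = 110.
G_1 = 110. HB_3(110) = 3^(3 + 1) + 3^3 + 2. Bump = 1282. G_2 = 1281.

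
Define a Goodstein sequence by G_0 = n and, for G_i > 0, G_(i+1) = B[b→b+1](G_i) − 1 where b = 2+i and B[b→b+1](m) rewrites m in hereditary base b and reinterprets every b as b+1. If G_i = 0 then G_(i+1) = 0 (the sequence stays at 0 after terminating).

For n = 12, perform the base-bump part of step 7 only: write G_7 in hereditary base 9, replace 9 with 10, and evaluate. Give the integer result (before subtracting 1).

100000000212

12 —HB2→ 2^(2 + 1) + 2^2 —bump→ 3^(3 + 1) + 3^3 = 108 —(−1)→ 107
107 —HB3→ 3^(3 + 1) + 2·3^2 + 2·3 + 2 —bump→ 4^(4 + 1) + 2·4^2 + 2·4 + 2 = 1066 —(−1)→ 1065
1065 —HB4→ 4^(4 + 1) + 2·4^2 + 2·4 + 1 —bump→ 5^(5 + 1) + 2·5^2 + 2·5 + 1 = 15686 —(−1)→ 15685
15685 —HB5→ 5^(5 + 1) + 2·5^2 + 2·5 —bump→ 6^(6 + 1) + 2·6^2 + 2·6 = 280020 —(−1)→ 280019
280019 —HB6→ 6^(6 + 1) + 2·6^2 + 6 + 5 —bump→ 7^(7 + 1) + 2·7^2 + 7 + 5 = 5764911 —(−1)→ 5764910
5764910 —HB7→ 7^(7 + 1) + 2·7^2 + 7 + 4 —bump→ 8^(8 + 1) + 2·8^2 + 8 + 4 = 134217868 —(−1)→ 134217867
134217867 —HB8→ 8^(8 + 1) + 2·8^2 + 8 + 3 —bump→ 9^(9 + 1) + 2·9^2 + 9 + 3 = 3486784575 —(−1)→ 3486784574
3486784574 —HB9→ 9^(9 + 1) + 2·9^2 + 9 + 2 —bump→ 10^(10 + 1) + 2·10^2 + 10 + 2 = 100000000212 —(−1)→ 100000000211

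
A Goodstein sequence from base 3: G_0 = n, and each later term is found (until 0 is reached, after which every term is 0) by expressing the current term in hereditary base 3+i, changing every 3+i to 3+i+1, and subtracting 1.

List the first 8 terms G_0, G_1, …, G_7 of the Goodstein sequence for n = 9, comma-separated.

9, 15, 17, 19, 21, 23, 24, 25

9 —HB3→ 3^2 —bump→ 4^2 = 16 —(−1)→ 15
15 —HB4→ 3·4 + 3 —bump→ 3·5 + 3 = 18 —(−1)→ 17
17 —HB5→ 3·5 + 2 —bump→ 3·6 + 2 = 20 —(−1)→ 19
19 —HB6→ 3·6 + 1 —bump→ 3·7 + 1 = 22 —(−1)→ 21
21 —HB7→ 3·7 —bump→ 3·8 = 24 —(−1)→ 23
23 —HB8→ 2·8 + 7 —bump→ 2·9 + 7 = 25 —(−1)→ 24
24 —HB9→ 2·9 + 6 —bump→ 2·10 + 6 = 26 —(−1)→ 25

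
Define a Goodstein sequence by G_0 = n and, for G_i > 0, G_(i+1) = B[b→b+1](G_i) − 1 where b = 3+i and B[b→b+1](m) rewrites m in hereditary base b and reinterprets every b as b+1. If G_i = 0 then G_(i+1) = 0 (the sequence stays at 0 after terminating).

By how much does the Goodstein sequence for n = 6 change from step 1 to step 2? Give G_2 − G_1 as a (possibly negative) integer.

0

[0] 6 ≡ 2·3 (base 3). Lift 4: 8. −1: 7.
[1] 7 ≡ 4 + 3 (base 4). Lift 5: 8. −1: 7.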